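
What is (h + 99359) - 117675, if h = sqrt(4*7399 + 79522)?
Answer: -18316 + sqrt(109118) ≈ -17986.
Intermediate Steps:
h = sqrt(109118) (h = sqrt(29596 + 79522) = sqrt(109118) ≈ 330.33)
(h + 99359) - 117675 = (sqrt(109118) + 99359) - 117675 = (99359 + sqrt(109118)) - 117675 = -18316 + sqrt(109118)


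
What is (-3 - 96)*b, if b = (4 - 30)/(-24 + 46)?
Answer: 117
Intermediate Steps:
b = -13/11 (b = -26/22 = -26*1/22 = -13/11 ≈ -1.1818)
(-3 - 96)*b = (-3 - 96)*(-13/11) = -99*(-13/11) = 117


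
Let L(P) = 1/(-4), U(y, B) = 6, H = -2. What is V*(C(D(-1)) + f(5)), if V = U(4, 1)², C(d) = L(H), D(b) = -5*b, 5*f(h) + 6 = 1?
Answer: -45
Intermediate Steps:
f(h) = -1 (f(h) = -6/5 + (⅕)*1 = -6/5 + ⅕ = -1)
L(P) = -¼
C(d) = -¼
V = 36 (V = 6² = 36)
V*(C(D(-1)) + f(5)) = 36*(-¼ - 1) = 36*(-5/4) = -45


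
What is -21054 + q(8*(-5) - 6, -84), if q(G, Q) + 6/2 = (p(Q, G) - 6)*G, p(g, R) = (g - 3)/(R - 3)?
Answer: -1022271/49 ≈ -20863.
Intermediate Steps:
p(g, R) = (-3 + g)/(-3 + R)
q(G, Q) = -3 + G*(-6 + (-3 + Q)/(-3 + G)) (q(G, Q) = -3 + ((-3 + Q)/(-3 + G) - 6)*G = -3 + (-6 + (-3 + Q)/(-3 + G))*G = -3 + G*(-6 + (-3 + Q)/(-3 + G)))
-21054 + q(8*(-5) - 6, -84) = -21054 + (9 - 6*(8*(-5) - 6)² + 12*(8*(-5) - 6) + (8*(-5) - 6)*(-84))/(-3 + (8*(-5) - 6)) = -21054 + (9 - 6*(-40 - 6)² + 12*(-40 - 6) + (-40 - 6)*(-84))/(-3 + (-40 - 6)) = -21054 + (9 - 6*(-46)² + 12*(-46) - 46*(-84))/(-3 - 46) = -21054 + (9 - 6*2116 - 552 + 3864)/(-49) = -21054 - (9 - 12696 - 552 + 3864)/49 = -21054 - 1/49*(-9375) = -21054 + 9375/49 = -1022271/49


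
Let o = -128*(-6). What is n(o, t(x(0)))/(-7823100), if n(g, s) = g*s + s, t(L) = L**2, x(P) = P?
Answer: 0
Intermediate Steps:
o = 768
n(g, s) = s + g*s
n(o, t(x(0)))/(-7823100) = (0**2*(1 + 768))/(-7823100) = (0*769)*(-1/7823100) = 0*(-1/7823100) = 0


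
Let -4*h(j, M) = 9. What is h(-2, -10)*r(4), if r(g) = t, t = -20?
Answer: 45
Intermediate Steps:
h(j, M) = -9/4 (h(j, M) = -¼*9 = -9/4)
r(g) = -20
h(-2, -10)*r(4) = -9/4*(-20) = 45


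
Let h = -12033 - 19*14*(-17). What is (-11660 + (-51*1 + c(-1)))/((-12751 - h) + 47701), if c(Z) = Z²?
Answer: -11710/42461 ≈ -0.27578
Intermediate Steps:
h = -7511 (h = -12033 - 266*(-17) = -12033 + 4522 = -7511)
(-11660 + (-51*1 + c(-1)))/((-12751 - h) + 47701) = (-11660 + (-51*1 + (-1)²))/((-12751 - 1*(-7511)) + 47701) = (-11660 + (-51 + 1))/((-12751 + 7511) + 47701) = (-11660 - 50)/(-5240 + 47701) = -11710/42461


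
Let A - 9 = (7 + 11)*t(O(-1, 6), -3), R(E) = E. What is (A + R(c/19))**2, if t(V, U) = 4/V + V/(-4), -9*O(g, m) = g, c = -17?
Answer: 620657569/1444 ≈ 4.2982e+5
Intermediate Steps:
O(g, m) = -g/9
t(V, U) = 4/V - V/4 (t(V, U) = 4/V + V*(-1/4) = 4/V - V/4)
A = 1313/2 (A = 9 + (7 + 11)*(4/((-1/9*(-1))) - (-1)*(-1)/36) = 9 + 18*(4/(1/9) - 1/4*1/9) = 9 + 18*(4*9 - 1/36) = 9 + 18*(36 - 1/36) = 9 + 18*(1295/36) = 9 + 1295/2 = 1313/2 ≈ 656.50)
(A + R(c/19))**2 = (1313/2 - 17/19)**2 = (24913/38)**2 = 620657569/1444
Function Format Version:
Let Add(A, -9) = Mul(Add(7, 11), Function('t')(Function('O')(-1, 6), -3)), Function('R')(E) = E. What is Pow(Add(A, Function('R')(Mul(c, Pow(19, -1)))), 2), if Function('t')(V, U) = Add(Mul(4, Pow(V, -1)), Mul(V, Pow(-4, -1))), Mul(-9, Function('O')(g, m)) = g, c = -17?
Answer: Rational(620657569, 1444) ≈ 4.2982e+5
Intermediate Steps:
Function('O')(g, m) = Mul(Rational(-1, 9), g)
Function('t')(V, U) = Add(Mul(4, Pow(V, -1)), Mul(Rational(-1, 4), V)) (Function('t')(V, U) = Add(Mul(4, Pow(V, -1)), Mul(V, Rational(-1, 4))) = Add(Mul(4, Pow(V, -1)), Mul(Rational(-1, 4), V)))
A = Rational(1313, 2) (A = Add(9, Mul(Add(7, 11), Add(Mul(4, Pow(Mul(Rational(-1, 9), -1), -1)), Mul(Rational(-1, 4), Mul(Rational(-1, 9), -1))))) = Add(9, Mul(18, Add(Mul(4, Pow(Rational(1, 9), -1)), Mul(Rational(-1, 4), Rational(1, 9))))) = Add(9, Mul(18, Add(Mul(4, 9), Rational(-1, 36)))) = Add(9, Mul(18, Add(36, Rational(-1, 36)))) = Add(9, Mul(18, Rational(1295, 36))) = Add(9, Rational(1295, 2)) = Rational(1313, 2) ≈ 656.50)
Pow(Add(A, Function('R')(Mul(c, Pow(19, -1)))), 2) = Pow(Add(Rational(1313, 2), Mul(-17, Pow(19, -1))), 2) = Pow(Add(Rational(1313, 2), Mul(-17, Rational(1, 19))), 2) = Pow(Add(Rational(1313, 2), Rational(-17, 19)), 2) = Pow(Rational(24913, 38), 2) = Rational(620657569, 1444)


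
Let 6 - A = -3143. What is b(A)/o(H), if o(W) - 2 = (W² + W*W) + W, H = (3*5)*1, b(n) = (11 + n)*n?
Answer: 9950840/467 ≈ 21308.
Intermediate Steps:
A = 3149 (A = 6 - 1*(-3143) = 6 + 3143 = 3149)
b(n) = n*(11 + n)
H = 15 (H = 15*1 = 15)
o(W) = 2 + W + 2*W² (o(W) = 2 + ((W² + W*W) + W) = 2 + ((W² + W²) + W) = 2 + (2*W² + W) = 2 + (W + 2*W²) = 2 + W + 2*W²)
b(A)/o(H) = (3149*(11 + 3149))/(2 + 15 + 2*15²) = (3149*3160)/(2 + 15 + 2*225) = 9950840/(2 + 15 + 450) = 9950840/467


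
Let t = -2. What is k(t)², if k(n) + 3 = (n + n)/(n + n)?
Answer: 4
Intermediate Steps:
k(n) = -2 (k(n) = -3 + (n + n)/(n + n) = -3 + (2*n)/((2*n)) = -3 + (2*n)*(1/(2*n)) = -3 + 1 = -2)
k(t)² = (-2)² = 4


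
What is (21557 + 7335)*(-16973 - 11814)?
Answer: -831714004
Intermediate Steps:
(21557 + 7335)*(-16973 - 11814) = 28892*(-28787) = -831714004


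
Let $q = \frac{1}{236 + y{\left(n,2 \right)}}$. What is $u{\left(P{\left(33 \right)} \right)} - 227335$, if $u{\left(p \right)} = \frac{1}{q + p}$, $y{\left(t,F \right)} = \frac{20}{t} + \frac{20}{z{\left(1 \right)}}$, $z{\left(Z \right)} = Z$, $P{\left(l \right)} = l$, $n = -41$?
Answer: $- \frac{78600838439}{345749} \approx -2.2734 \cdot 10^{5}$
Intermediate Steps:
$y{\left(t,F \right)} = 20 + \frac{20}{t}$ ($y{\left(t,F \right)} = \frac{20}{t} + \frac{20}{1} = \frac{20}{t} + 20 \cdot 1 = \frac{20}{t} + 20 = 20 + \frac{20}{t}$)
$q = \frac{41}{10476}$ ($q = \frac{1}{236 + \left(20 + \frac{20}{-41}\right)} = \frac{1}{236 + \left(20 + 20 \left(- \frac{1}{41}\right)\right)} = \frac{1}{236 + \left(20 - \frac{20}{41}\right)} = \frac{1}{236 + \frac{800}{41}} = \frac{1}{\frac{10476}{41}} = \frac{41}{10476} \approx 0.0039137$)
$u{\left(p \right)} = \frac{1}{\frac{41}{10476} + p}$
$u{\left(P{\left(33 \right)} \right)} - 227335 = \frac{10476}{41 + 10476 \cdot 33} - 227335 = \frac{10476}{41 + 345708} - 227335 = \frac{10476}{345749} - 227335 = - \frac{78600838439}{345749}$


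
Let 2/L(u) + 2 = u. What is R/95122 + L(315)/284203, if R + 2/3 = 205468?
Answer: 27416186360705/12692443171137 ≈ 2.1600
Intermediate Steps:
R = 616402/3 (R = -2/3 + 205468 = 616402/3 ≈ 2.0547e+5)
L(u) = 2/(-2 + u)
R/95122 + L(315)/284203 = (616402/3)/95122 + (2/(-2 + 315))/284203 = (616402/3)*(1/95122) + (2/313)*(1/284203) = 308201/142683 + (2*(1/313))*(1/284203) = 308201/142683 + (2/313)*(1/284203) = 308201/142683 + 2/88955539 = 27416186360705/12692443171137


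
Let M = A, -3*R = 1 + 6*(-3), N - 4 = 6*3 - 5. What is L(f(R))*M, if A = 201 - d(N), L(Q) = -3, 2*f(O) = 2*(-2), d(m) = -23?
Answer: -672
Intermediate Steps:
N = 17 (N = 4 + (6*3 - 5) = 4 + (18 - 5) = 4 + 13 = 17)
R = 17/3 (R = -(1 + 6*(-3))/3 = -(1 - 18)/3 = -1/3*(-17) = 17/3 ≈ 5.6667)
f(O) = -2 (f(O) = (2*(-2))/2 = (1/2)*(-4) = -2)
A = 224 (A = 201 - 1*(-23) = 201 + 23 = 224)
M = 224
L(f(R))*M = -3*224 = -672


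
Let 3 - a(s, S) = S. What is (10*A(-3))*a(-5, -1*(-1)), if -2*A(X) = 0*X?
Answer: 0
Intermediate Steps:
a(s, S) = 3 - S
A(X) = 0 (A(X) = -0*X = -½*0 = 0)
(10*A(-3))*a(-5, -1*(-1)) = (10*0)*(3 - (-1)*(-1)) = 0*(3 - 1*1) = 0*(3 - 1) = 0*2 = 0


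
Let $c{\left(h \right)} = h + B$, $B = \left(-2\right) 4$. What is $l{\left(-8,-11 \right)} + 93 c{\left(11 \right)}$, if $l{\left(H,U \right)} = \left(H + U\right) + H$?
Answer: $252$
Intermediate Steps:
$B = -8$
$l{\left(H,U \right)} = U + 2 H$
$c{\left(h \right)} = -8 + h$ ($c{\left(h \right)} = h - 8 = -8 + h$)
$l{\left(-8,-11 \right)} + 93 c{\left(11 \right)} = \left(-11 + 2 \left(-8\right)\right) + 93 \left(-8 + 11\right) = \left(-11 - 16\right) + 93 \cdot 3 = -27 + 279 = 252$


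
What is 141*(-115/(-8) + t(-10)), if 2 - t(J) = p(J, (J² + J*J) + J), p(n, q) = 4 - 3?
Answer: 17343/8 ≈ 2167.9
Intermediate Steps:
p(n, q) = 1
t(J) = 1 (t(J) = 2 - 1*1 = 2 - 1 = 1)
141*(-115/(-8) + t(-10)) = 141*(-115/(-8) + 1) = 141*(-115*(-⅛) + 1) = 141*(115/8 + 1) = 141*(123/8) = 17343/8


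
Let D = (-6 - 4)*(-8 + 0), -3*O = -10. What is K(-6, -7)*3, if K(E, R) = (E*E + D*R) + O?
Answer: -1562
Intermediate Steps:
O = 10/3 (O = -⅓*(-10) = 10/3 ≈ 3.3333)
D = 80 (D = -10*(-8) = 80)
K(E, R) = 10/3 + E² + 80*R (K(E, R) = (E*E + 80*R) + 10/3 = (E² + 80*R) + 10/3 = 10/3 + E² + 80*R)
K(-6, -7)*3 = (10/3 + (-6)² + 80*(-7))*3 = (10/3 + 36 - 560)*3 = -1562/3*3 = -1562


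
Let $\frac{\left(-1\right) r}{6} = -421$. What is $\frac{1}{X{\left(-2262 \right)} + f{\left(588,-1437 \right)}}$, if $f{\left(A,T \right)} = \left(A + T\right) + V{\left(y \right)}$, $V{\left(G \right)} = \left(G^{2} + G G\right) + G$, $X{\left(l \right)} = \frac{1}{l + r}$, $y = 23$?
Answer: $\frac{264}{61249} \approx 0.0043103$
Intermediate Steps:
$r = 2526$ ($r = \left(-6\right) \left(-421\right) = 2526$)
$X{\left(l \right)} = \frac{1}{2526 + l}$ ($X{\left(l \right)} = \frac{1}{l + 2526} = \frac{1}{2526 + l}$)
$V{\left(G \right)} = G + 2 G^{2}$ ($V{\left(G \right)} = \left(G^{2} + G^{2}\right) + G = 2 G^{2} + G = G + 2 G^{2}$)
$f{\left(A,T \right)} = 1081 + A + T$ ($f{\left(A,T \right)} = \left(A + T\right) + 23 \left(1 + 2 \cdot 23\right) = \left(A + T\right) + 23 \left(1 + 46\right) = \left(A + T\right) + 23 \cdot 47 = \left(A + T\right) + 1081 = 1081 + A + T$)
$\frac{1}{X{\left(-2262 \right)} + f{\left(588,-1437 \right)}} = \frac{1}{\frac{1}{2526 - 2262} + \left(1081 + 588 - 1437\right)} = \frac{1}{\frac{1}{264} + 232} = \frac{1}{\frac{61249}{264}} = \frac{264}{61249}$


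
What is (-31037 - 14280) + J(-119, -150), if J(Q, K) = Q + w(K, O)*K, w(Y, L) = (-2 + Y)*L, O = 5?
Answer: 68564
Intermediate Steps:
w(Y, L) = L*(-2 + Y)
J(Q, K) = Q + K*(-10 + 5*K) (J(Q, K) = Q + (5*(-2 + K))*K = Q + (-10 + 5*K)*K = Q + K*(-10 + 5*K))
(-31037 - 14280) + J(-119, -150) = (-31037 - 14280) + (-119 + 5*(-150)*(-2 - 150)) = -45317 + (-119 + 5*(-150)*(-152)) = -45317 + (-119 + 114000) = -45317 + 113881 = 68564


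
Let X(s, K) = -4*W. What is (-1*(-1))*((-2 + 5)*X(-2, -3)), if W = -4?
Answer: 48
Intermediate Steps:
X(s, K) = 16 (X(s, K) = -4*(-4) = 16)
(-1*(-1))*((-2 + 5)*X(-2, -3)) = (-1*(-1))*((-2 + 5)*16) = 1*(3*16) = 1*48 = 48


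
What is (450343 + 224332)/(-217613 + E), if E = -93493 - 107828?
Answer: -674675/418934 ≈ -1.6105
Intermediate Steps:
E = -201321
(450343 + 224332)/(-217613 + E) = (450343 + 224332)/(-217613 - 201321) = 674675/(-418934) = 674675*(-1/418934) = -674675/418934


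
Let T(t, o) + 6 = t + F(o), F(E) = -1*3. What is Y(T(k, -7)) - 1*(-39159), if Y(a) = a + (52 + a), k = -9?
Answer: 39175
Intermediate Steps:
F(E) = -3
T(t, o) = -9 + t (T(t, o) = -6 + (t - 3) = -6 + (-3 + t) = -9 + t)
Y(a) = 52 + 2*a
Y(T(k, -7)) - 1*(-39159) = (52 + 2*(-9 - 9)) - 1*(-39159) = (52 + 2*(-18)) + 39159 = (52 - 36) + 39159 = 16 + 39159 = 39175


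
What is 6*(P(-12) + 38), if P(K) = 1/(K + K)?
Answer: 911/4 ≈ 227.75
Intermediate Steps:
P(K) = 1/(2*K)
6*(P(-12) + 38) = 6*((1/2)/(-12) + 38) = 6*((1/2)*(-1/12) + 38) = 6*(-1/24 + 38) = 6*(911/24) = 911/4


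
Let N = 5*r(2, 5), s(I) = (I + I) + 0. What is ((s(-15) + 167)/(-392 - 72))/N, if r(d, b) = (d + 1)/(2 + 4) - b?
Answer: 137/10440 ≈ 0.013123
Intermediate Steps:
r(d, b) = ⅙ - b + d/6 (r(d, b) = (1 + d)/6 - b = (1 + d)*(⅙) - b = (⅙ + d/6) - b = ⅙ - b + d/6)
s(I) = 2*I (s(I) = 2*I + 0 = 2*I)
N = -45/2 (N = 5*(⅙ - 1*5 + (⅙)*2) = 5*(⅙ - 5 + ⅓) = 5*(-9/2) = -45/2 ≈ -22.500)
((s(-15) + 167)/(-392 - 72))/N = ((2*(-15) + 167)/(-392 - 72))/(-45/2) = ((-30 + 167)/(-464))*(-2/45) = (137*(-1/464))*(-2/45) = -137/464*(-2/45) = 137/10440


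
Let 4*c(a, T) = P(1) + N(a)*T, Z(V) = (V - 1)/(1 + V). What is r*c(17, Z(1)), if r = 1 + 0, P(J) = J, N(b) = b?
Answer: 1/4 ≈ 0.25000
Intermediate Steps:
Z(V) = (-1 + V)/(1 + V)
r = 1
c(a, T) = 1/4 + T*a/4 (c(a, T) = (1 + a*T)/4 = (1 + T*a)/4 = 1/4 + T*a/4)
r*c(17, Z(1)) = 1*(1/4 + (1/4)*((-1 + 1)/(1 + 1))*17) = 1*(1/4 + (1/4)*(0/2)*17) = 1*(1/4 + (1/4)*((1/2)*0)*17) = 1*(1/4 + (1/4)*0*17) = 1*(1/4 + 0) = 1*(1/4) = 1/4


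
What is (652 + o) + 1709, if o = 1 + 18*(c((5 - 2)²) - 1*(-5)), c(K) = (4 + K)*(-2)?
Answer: 1984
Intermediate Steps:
c(K) = -8 - 2*K
o = -377 (o = 1 + 18*((-8 - 2*(5 - 2)²) - 1*(-5)) = 1 + 18*((-8 - 2*3²) + 5) = 1 + 18*((-8 - 2*9) + 5) = 1 + 18*((-8 - 18) + 5) = 1 + 18*(-26 + 5) = 1 + 18*(-21) = 1 - 378 = -377)
(652 + o) + 1709 = (652 - 377) + 1709 = 275 + 1709 = 1984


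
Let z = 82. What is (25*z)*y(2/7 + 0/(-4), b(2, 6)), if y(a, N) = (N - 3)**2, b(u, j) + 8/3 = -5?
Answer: 2099200/9 ≈ 2.3324e+5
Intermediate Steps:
b(u, j) = -23/3 (b(u, j) = -8/3 - 5 = -23/3)
y(a, N) = (-3 + N)**2
(25*z)*y(2/7 + 0/(-4), b(2, 6)) = (25*82)*(-3 - 23/3)**2 = 2050*(-32/3)**2 = 2050*(1024/9) = 2099200/9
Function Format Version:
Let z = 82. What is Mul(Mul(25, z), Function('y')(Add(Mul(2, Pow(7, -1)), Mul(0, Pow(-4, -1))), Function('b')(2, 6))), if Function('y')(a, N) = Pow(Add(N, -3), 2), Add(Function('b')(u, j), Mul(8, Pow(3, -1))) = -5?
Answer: Rational(2099200, 9) ≈ 2.3324e+5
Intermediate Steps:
Function('b')(u, j) = Rational(-23, 3) (Function('b')(u, j) = Add(Rational(-8, 3), -5) = Rational(-23, 3))
Function('y')(a, N) = Pow(Add(-3, N), 2)
Mul(Mul(25, z), Function('y')(Add(Mul(2, Pow(7, -1)), Mul(0, Pow(-4, -1))), Function('b')(2, 6))) = Mul(Mul(25, 82), Pow(Add(-3, Rational(-23, 3)), 2)) = Mul(2050, Pow(Rational(-32, 3), 2)) = Mul(2050, Rational(1024, 9)) = Rational(2099200, 9)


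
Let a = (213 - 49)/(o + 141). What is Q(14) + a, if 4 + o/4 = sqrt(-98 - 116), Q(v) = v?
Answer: 287186/19049 - 656*I*sqrt(214)/19049 ≈ 15.076 - 0.50378*I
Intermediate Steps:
o = -16 + 4*I*sqrt(214) (o = -16 + 4*sqrt(-98 - 116) = -16 + 4*sqrt(-214) = -16 + 4*(I*sqrt(214)) = -16 + 4*I*sqrt(214) ≈ -16.0 + 58.515*I)
a = 164/(125 + 4*I*sqrt(214)) (a = (213 - 49)/((-16 + 4*I*sqrt(214)) + 141) = 164/(125 + 4*I*sqrt(214)) ≈ 1.0762 - 0.50378*I)
Q(14) + a = 14 + (20500/19049 - 656*I*sqrt(214)/19049) = 287186/19049 - 656*I*sqrt(214)/19049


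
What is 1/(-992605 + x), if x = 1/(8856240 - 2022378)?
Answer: -6833862/6783325590509 ≈ -1.0075e-6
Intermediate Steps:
x = 1/6833862 ≈ 1.4633e-7
1/(-992605 + x) = 1/(-992605 + 1/6833862) = 1/(-6783325590509/6833862) = -6833862/6783325590509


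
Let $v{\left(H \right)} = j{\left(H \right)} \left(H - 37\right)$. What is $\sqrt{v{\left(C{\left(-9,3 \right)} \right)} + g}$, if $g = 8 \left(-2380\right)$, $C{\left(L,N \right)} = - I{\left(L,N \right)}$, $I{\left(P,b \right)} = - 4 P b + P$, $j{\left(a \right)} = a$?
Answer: $2 i \sqrt{1394} \approx 74.673 i$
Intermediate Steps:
$I{\left(P,b \right)} = P - 4 P b$ ($I{\left(P,b \right)} = - 4 P b + P = P - 4 P b$)
$C{\left(L,N \right)} = - L \left(1 - 4 N\right)$
$v{\left(H \right)} = H \left(-37 + H\right)$ ($v{\left(H \right)} = H \left(H - 37\right) = H \left(-37 + H\right)$)
$g = -19040$
$\sqrt{v{\left(C{\left(-9,3 \right)} \right)} + g} = \sqrt{- 9 \left(-1 + 4 \cdot 3\right) \left(-37 - 9 \left(-1 + 4 \cdot 3\right)\right) - 19040} = \sqrt{- 9 \left(-1 + 12\right) \left(-37 - 9 \left(-1 + 12\right)\right) - 19040} = \sqrt{\left(-9\right) 11 \left(-37 - 99\right) - 19040} = \sqrt{- 99 \left(-37 - 99\right) - 19040} = \sqrt{\left(-99\right) \left(-136\right) - 19040} = \sqrt{13464 - 19040} = \sqrt{-5576} = 2 i \sqrt{1394}$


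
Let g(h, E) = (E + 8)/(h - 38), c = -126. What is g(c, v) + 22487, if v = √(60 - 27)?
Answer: 921965/41 - √33/164 ≈ 22487.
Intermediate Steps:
v = √33 ≈ 5.7446
g(h, E) = (8 + E)/(-38 + h)
g(c, v) + 22487 = (8 + √33)/(-38 - 126) + 22487 = (8 + √33)/(-164) + 22487 = -(8 + √33)/164 + 22487 = (-2/41 - √33/164) + 22487 = 921965/41 - √33/164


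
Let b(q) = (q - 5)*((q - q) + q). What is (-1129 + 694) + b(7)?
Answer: -421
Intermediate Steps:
b(q) = q*(-5 + q) (b(q) = (-5 + q)*(0 + q) = (-5 + q)*q = q*(-5 + q))
(-1129 + 694) + b(7) = (-1129 + 694) + 7*(-5 + 7) = -435 + 7*2 = -435 + 14 = -421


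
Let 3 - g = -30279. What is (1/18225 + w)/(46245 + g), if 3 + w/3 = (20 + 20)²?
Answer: 7937816/126791325 ≈ 0.062605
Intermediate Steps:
g = 30282 (g = 3 - 1*(-30279) = 3 + 30279 = 30282)
w = 4791 (w = -9 + 3*(20 + 20)² = -9 + 3*40² = -9 + 3*1600 = -9 + 4800 = 4791)
(1/18225 + w)/(46245 + g) = (1/18225 + 4791)/(46245 + 30282) = (1/18225 + 4791)/76527 = (87315976/18225)*(1/76527) = 7937816/126791325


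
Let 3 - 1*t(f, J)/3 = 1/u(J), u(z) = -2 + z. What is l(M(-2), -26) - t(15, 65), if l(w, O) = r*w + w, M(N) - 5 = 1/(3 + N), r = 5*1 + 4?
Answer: 1072/21 ≈ 51.048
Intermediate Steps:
r = 9 (r = 5 + 4 = 9)
t(f, J) = 9 - 3/(-2 + J)
M(N) = 5 + 1/(3 + N)
l(w, O) = 10*w (l(w, O) = 9*w + w = 10*w)
l(M(-2), -26) - t(15, 65) = 10*((16 + 5*(-2))/(3 - 2)) - 3*(-7 + 3*65)/(-2 + 65) = 10*((16 - 10)/1) - 3*(-7 + 195)/63 = 10*(1*6) - 3*188/63 = 10*6 - 1*188/21 = 60 - 188/21 = 1072/21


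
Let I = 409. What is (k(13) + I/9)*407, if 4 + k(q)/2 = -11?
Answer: 56573/9 ≈ 6285.9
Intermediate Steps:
k(q) = -30 (k(q) = -8 + 2*(-11) = -8 - 22 = -30)
(k(13) + I/9)*407 = (-30 + 409/9)*407 = (139/9)*407 = 56573/9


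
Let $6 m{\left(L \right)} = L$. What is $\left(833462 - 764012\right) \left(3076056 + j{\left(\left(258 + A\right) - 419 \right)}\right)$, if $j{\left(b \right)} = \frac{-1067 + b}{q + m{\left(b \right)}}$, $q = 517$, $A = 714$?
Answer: $\frac{156165014368440}{731} \approx 2.1363 \cdot 10^{11}$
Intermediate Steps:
$m{\left(L \right)} = \frac{L}{6}$
$j{\left(b \right)} = \frac{-1067 + b}{517 + \frac{b}{6}}$
$\left(833462 - 764012\right) \left(3076056 + j{\left(\left(258 + A\right) - 419 \right)}\right) = \left(833462 - 764012\right) \left(3076056 + \frac{6 \left(-1067 + \left(\left(258 + 714\right) - 419\right)\right)}{3102 + \left(\left(258 + 714\right) - 419\right)}\right) = 69450 \left(3076056 + \frac{6 \left(-1067 + \left(972 - 419\right)\right)}{3102 + \left(972 - 419\right)}\right) = 69450 \left(3076056 + \frac{6 \left(-1067 + 553\right)}{3102 + 553}\right) = 69450 \left(3076056 + 6 \cdot \frac{1}{3655} \left(-514\right)\right) = 69450 \left(3076056 - \frac{3084}{3655}\right) = 69450 \cdot \frac{11242981596}{3655} = \frac{156165014368440}{731}$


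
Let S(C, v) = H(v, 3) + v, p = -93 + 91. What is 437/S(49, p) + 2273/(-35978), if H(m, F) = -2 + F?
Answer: -15724659/35978 ≈ -437.06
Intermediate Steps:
p = -2
S(C, v) = 1 + v (S(C, v) = (-2 + 3) + v = 1 + v)
437/S(49, p) + 2273/(-35978) = 437/(1 - 2) + 2273/(-35978) = 437/(-1) + 2273*(-1/35978) = 437*(-1) - 2273/35978 = -437 - 2273/35978 = -15724659/35978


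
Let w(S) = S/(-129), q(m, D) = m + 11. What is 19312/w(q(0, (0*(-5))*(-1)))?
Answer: -2491248/11 ≈ -2.2648e+5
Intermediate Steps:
q(m, D) = 11 + m
w(S) = -S/129 (w(S) = S*(-1/129) = -S/129)
19312/w(q(0, (0*(-5))*(-1))) = 19312/((-(11 + 0)/129)) = 19312/((-1/129*11)) = 19312/(-11/129) = 19312*(-129/11) = -2491248/11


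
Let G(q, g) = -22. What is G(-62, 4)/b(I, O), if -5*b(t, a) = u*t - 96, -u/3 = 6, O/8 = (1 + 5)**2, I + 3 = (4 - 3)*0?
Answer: -55/21 ≈ -2.6190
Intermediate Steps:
I = -3 (I = -3 + (4 - 3)*0 = -3 + 1*0 = -3 + 0 = -3)
O = 288 (O = 8*(1 + 5)**2 = 8*6**2 = 8*36 = 288)
u = -18 (u = -3*6 = -18)
b(t, a) = 96/5 + 18*t/5 (b(t, a) = -(-18*t - 96)/5 = -(-96 - 18*t)/5 = 96/5 + 18*t/5)
G(-62, 4)/b(I, O) = -22/(96/5 + (18/5)*(-3)) = -22/(96/5 - 54/5) = -22/42/5 = -22*5/42 = -55/21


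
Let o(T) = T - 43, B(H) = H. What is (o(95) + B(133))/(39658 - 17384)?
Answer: 5/602 ≈ 0.0083057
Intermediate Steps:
o(T) = -43 + T
(o(95) + B(133))/(39658 - 17384) = ((-43 + 95) + 133)/(39658 - 17384) = (52 + 133)/22274 = 185*(1/22274) = 5/602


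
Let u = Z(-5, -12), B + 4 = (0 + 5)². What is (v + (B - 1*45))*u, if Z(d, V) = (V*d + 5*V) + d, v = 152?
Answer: -640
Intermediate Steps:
B = 21 (B = -4 + (0 + 5)² = -4 + 5² = -4 + 25 = 21)
Z(d, V) = d + 5*V + V*d (Z(d, V) = (5*V + V*d) + d = d + 5*V + V*d)
u = -5 (u = -5 + 5*(-12) - 12*(-5) = -5 - 60 + 60 = -5)
(v + (B - 1*45))*u = (152 + (21 - 1*45))*(-5) = (152 + (21 - 45))*(-5) = (152 - 24)*(-5) = 128*(-5) = -640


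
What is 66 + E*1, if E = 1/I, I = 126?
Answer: 8317/126 ≈ 66.008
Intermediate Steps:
E = 1/126 ≈ 0.0079365
66 + E*1 = 66 + (1/126)*1 = 66 + 1/126 = 8317/126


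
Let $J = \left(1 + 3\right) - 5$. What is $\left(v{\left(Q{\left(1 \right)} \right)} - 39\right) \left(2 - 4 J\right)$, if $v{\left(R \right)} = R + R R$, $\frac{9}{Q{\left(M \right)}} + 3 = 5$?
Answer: $- \frac{171}{2} \approx -85.5$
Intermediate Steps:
$Q{\left(M \right)} = \frac{9}{2}$ ($Q{\left(M \right)} = \frac{9}{-3 + 5} = \frac{9}{2}$)
$J = -1$ ($J = 4 - 5 = -1$)
$v{\left(R \right)} = R + R^{2}$
$\left(v{\left(Q{\left(1 \right)} \right)} - 39\right) \left(2 - 4 J\right) = \left(\frac{9 \left(1 + \frac{9}{2}\right)}{2} - 39\right) \left(2 - -4\right) = \left(\frac{9}{2} \cdot \frac{11}{2} - 39\right) \left(2 + 4\right) = \left(\frac{99}{4} - 39\right) 6 = \left(- \frac{57}{4}\right) 6 = - \frac{171}{2}$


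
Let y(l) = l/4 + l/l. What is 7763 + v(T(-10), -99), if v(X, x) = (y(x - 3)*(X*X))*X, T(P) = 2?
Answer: 7567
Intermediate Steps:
y(l) = 1 + l/4 (y(l) = l*(¼) + 1 = l/4 + 1 = 1 + l/4)
v(X, x) = X³*(¼ + x/4) (v(X, x) = ((1 + (x - 3)/4)*(X*X))*X = ((1 + (-3 + x)/4)*X²)*X = ((1 + (-¾ + x/4))*X²)*X = ((¼ + x/4)*X²)*X = (X²*(¼ + x/4))*X = X³*(¼ + x/4))
7763 + v(T(-10), -99) = 7763 + (¼)*2³*(1 - 99) = 7763 + (¼)*8*(-98) = 7763 - 196 = 7567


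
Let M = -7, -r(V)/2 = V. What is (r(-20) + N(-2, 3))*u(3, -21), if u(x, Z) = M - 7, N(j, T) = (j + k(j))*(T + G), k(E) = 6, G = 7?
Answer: -1120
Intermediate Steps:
r(V) = -2*V
N(j, T) = (6 + j)*(7 + T) (N(j, T) = (j + 6)*(T + 7) = (6 + j)*(7 + T))
u(x, Z) = -14 (u(x, Z) = -7 - 7 = -14)
(r(-20) + N(-2, 3))*u(3, -21) = (-2*(-20) + (42 + 6*3 + 7*(-2) + 3*(-2)))*(-14) = (40 + (42 + 18 - 14 - 6))*(-14) = (40 + 40)*(-14) = 80*(-14) = -1120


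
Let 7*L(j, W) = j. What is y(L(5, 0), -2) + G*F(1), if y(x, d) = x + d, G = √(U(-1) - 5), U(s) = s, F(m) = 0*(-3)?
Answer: -9/7 ≈ -1.2857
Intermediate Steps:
F(m) = 0
L(j, W) = j/7
G = I*√6 (G = √(-1 - 5) = √(-6) = I*√6 ≈ 2.4495*I)
y(x, d) = d + x
y(L(5, 0), -2) + G*F(1) = (-2 + (⅐)*5) + (I*√6)*0 = (-2 + 5/7) + 0 = -9/7 + 0 = -9/7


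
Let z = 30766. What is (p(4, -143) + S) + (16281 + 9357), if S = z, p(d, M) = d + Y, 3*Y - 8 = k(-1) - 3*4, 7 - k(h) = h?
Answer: 169228/3 ≈ 56409.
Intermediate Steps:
k(h) = 7 - h
Y = 4/3 (Y = 8/3 + ((7 - 1*(-1)) - 3*4)/3 = 8/3 + ((7 + 1) - 12)/3 = 8/3 + (8 - 12)/3 = 8/3 + (1/3)*(-4) = 8/3 - 4/3 = 4/3 ≈ 1.3333)
p(d, M) = 4/3 + d (p(d, M) = d + 4/3 = 4/3 + d)
S = 30766
(p(4, -143) + S) + (16281 + 9357) = ((4/3 + 4) + 30766) + (16281 + 9357) = (16/3 + 30766) + 25638 = 92314/3 + 25638 = 169228/3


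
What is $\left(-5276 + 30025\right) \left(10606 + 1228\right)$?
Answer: $292879666$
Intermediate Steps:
$\left(-5276 + 30025\right) \left(10606 + 1228\right) = 24749 \cdot 11834 = 292879666$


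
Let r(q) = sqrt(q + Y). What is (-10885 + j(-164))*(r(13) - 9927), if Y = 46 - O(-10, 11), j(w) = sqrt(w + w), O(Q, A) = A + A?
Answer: (9927 - sqrt(37))*(10885 - 2*I*sqrt(82)) ≈ 1.0799e+8 - 1.7968e+5*I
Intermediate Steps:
O(Q, A) = 2*A
j(w) = sqrt(2)*sqrt(w) (j(w) = sqrt(2*w) = sqrt(2)*sqrt(w))
Y = 24 (Y = 46 - 2*11 = 46 - 1*22 = 46 - 22 = 24)
r(q) = sqrt(24 + q) (r(q) = sqrt(q + 24) = sqrt(24 + q))
(-10885 + j(-164))*(r(13) - 9927) = (-10885 + sqrt(2)*sqrt(-164))*(sqrt(24 + 13) - 9927) = (-10885 + sqrt(2)*(2*I*sqrt(41)))*(sqrt(37) - 9927) = (-10885 + 2*I*sqrt(82))*(-9927 + sqrt(37))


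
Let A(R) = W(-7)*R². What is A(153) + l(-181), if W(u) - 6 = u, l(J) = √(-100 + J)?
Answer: -23409 + I*√281 ≈ -23409.0 + 16.763*I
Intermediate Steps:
W(u) = 6 + u
A(R) = -R² (A(R) = (6 - 7)*R² = -R²)
A(153) + l(-181) = -1*153² + √(-100 - 181) = -1*23409 + √(-281) = -23409 + I*√281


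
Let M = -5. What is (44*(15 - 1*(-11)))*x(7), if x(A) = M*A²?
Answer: -280280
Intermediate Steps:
x(A) = -5*A²
(44*(15 - 1*(-11)))*x(7) = (44*(15 - 1*(-11)))*(-5*7²) = (44*(15 + 11))*(-5*49) = (44*26)*(-245) = 1144*(-245) = -280280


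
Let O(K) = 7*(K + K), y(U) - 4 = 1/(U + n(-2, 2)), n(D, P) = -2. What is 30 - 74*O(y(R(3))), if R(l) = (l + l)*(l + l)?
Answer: -70456/17 ≈ -4144.5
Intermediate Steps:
R(l) = 4*l² (R(l) = (2*l)*(2*l) = 4*l²)
y(U) = 4 + 1/(-2 + U) (y(U) = 4 + 1/(U - 2) = 4 + 1/(-2 + U))
O(K) = 14*K (O(K) = 7*(2*K) = 14*K)
30 - 74*O(y(R(3))) = 30 - 1036*(-7 + 4*(4*3²))/(-2 + 4*3²) = 30 - 1036*(-7 + 4*(4*9))/(-2 + 4*9) = 30 - 1036*(-7 + 4*36)/(-2 + 36) = 30 - 1036*(-7 + 144)/34 = 30 - 1036*(1/34)*137 = 30 - 1036*137/34 = 30 - 74*959/17 = 30 - 70966/17 = -70456/17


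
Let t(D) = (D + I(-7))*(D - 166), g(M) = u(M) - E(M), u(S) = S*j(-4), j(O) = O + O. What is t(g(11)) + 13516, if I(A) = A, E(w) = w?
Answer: 41606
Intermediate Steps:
j(O) = 2*O
u(S) = -8*S (u(S) = S*(2*(-4)) = S*(-8) = -8*S)
g(M) = -9*M (g(M) = -8*M - M = -9*M)
t(D) = (-166 + D)*(-7 + D) (t(D) = (D - 7)*(D - 166) = (-7 + D)*(-166 + D) = (-166 + D)*(-7 + D))
t(g(11)) + 13516 = (1162 + (-9*11)² - (-1557)*11) + 13516 = (1162 + (-99)² - 173*(-99)) + 13516 = (1162 + 9801 + 17127) + 13516 = 28090 + 13516 = 41606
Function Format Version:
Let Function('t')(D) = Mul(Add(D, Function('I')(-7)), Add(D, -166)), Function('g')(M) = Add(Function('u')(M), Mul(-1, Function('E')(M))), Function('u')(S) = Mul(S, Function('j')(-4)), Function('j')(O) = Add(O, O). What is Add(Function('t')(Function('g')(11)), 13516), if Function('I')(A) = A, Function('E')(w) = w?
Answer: 41606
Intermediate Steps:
Function('j')(O) = Mul(2, O)
Function('u')(S) = Mul(-8, S) (Function('u')(S) = Mul(S, Mul(2, -4)) = Mul(S, -8) = Mul(-8, S))
Function('g')(M) = Mul(-9, M) (Function('g')(M) = Add(Mul(-8, M), Mul(-1, M)) = Mul(-9, M))
Function('t')(D) = Mul(Add(-166, D), Add(-7, D)) (Function('t')(D) = Mul(Add(D, -7), Add(D, -166)) = Mul(Add(-7, D), Add(-166, D)) = Mul(Add(-166, D), Add(-7, D)))
Add(Function('t')(Function('g')(11)), 13516) = Add(Add(1162, Pow(Mul(-9, 11), 2), Mul(-173, Mul(-9, 11))), 13516) = Add(Add(1162, Pow(-99, 2), Mul(-173, -99)), 13516) = Add(Add(1162, 9801, 17127), 13516) = Add(28090, 13516) = 41606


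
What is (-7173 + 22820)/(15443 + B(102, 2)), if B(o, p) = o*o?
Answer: 15647/25847 ≈ 0.60537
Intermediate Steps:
B(o, p) = o²
(-7173 + 22820)/(15443 + B(102, 2)) = (-7173 + 22820)/(15443 + 102²) = 15647/(15443 + 10404) = 15647/25847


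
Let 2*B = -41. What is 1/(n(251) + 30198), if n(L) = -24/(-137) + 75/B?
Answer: 5617/169602600 ≈ 3.3119e-5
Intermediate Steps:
B = -41/2 (B = (½)*(-41) = -41/2 ≈ -20.500)
n(L) = -19566/5617 (n(L) = -24/(-137) + 75/(-41/2) = -24*(-1/137) + 75*(-2/41) = 24/137 - 150/41 = -19566/5617)
1/(n(251) + 30198) = 1/(-19566/5617 + 30198) = 1/(169602600/5617) = 5617/169602600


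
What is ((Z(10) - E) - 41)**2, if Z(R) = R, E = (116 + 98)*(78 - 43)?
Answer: 56565441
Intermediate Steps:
E = 7490 (E = 214*35 = 7490)
((Z(10) - E) - 41)**2 = ((10 - 1*7490) - 41)**2 = ((10 - 7490) - 41)**2 = (-7480 - 41)**2 = (-7521)**2 = 56565441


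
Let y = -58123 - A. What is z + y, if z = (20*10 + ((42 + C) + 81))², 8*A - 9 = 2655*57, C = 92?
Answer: 95184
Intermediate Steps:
A = 18918 (A = 9/8 + (2655*57)/8 = 9/8 + (⅛)*151335 = 9/8 + 151335/8 = 18918)
y = -77041 (y = -58123 - 1*18918 = -58123 - 18918 = -77041)
z = 172225 (z = (20*10 + ((42 + 92) + 81))² = (200 + (134 + 81))² = (200 + 215)² = 415² = 172225)
z + y = 172225 - 77041 = 95184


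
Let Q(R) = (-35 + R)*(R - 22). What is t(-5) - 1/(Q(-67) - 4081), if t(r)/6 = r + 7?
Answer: 59963/4997 ≈ 12.000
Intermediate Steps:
Q(R) = (-35 + R)*(-22 + R)
t(r) = 42 + 6*r (t(r) = 6*(r + 7) = 6*(7 + r) = 42 + 6*r)
t(-5) - 1/(Q(-67) - 4081) = (42 + 6*(-5)) - 1/((770 + (-67)**2 - 57*(-67)) - 4081) = (42 - 30) - 1/((770 + 4489 + 3819) - 4081) = 12 - 1/(9078 - 4081) = 12 - 1/4997 = 59963/4997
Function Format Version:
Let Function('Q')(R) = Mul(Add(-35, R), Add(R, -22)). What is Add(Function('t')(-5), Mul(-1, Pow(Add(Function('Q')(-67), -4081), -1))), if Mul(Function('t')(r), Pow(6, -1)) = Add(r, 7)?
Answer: Rational(59963, 4997) ≈ 12.000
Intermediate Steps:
Function('Q')(R) = Mul(Add(-35, R), Add(-22, R))
Function('t')(r) = Add(42, Mul(6, r)) (Function('t')(r) = Mul(6, Add(r, 7)) = Mul(6, Add(7, r)) = Add(42, Mul(6, r)))
Add(Function('t')(-5), Mul(-1, Pow(Add(Function('Q')(-67), -4081), -1))) = Add(Add(42, Mul(6, -5)), Mul(-1, Pow(Add(Add(770, Pow(-67, 2), Mul(-57, -67)), -4081), -1))) = Add(Add(42, -30), Mul(-1, Pow(Add(Add(770, 4489, 3819), -4081), -1))) = Add(12, Mul(-1, Pow(Add(9078, -4081), -1))) = Add(12, Mul(-1, Pow(4997, -1))) = Add(12, Mul(-1, Rational(1, 4997))) = Add(12, Rational(-1, 4997)) = Rational(59963, 4997)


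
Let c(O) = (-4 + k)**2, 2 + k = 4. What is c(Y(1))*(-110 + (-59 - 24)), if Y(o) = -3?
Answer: -772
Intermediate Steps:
k = 2 (k = -2 + 4 = 2)
c(O) = 4 (c(O) = (-4 + 2)**2 = (-2)**2 = 4)
c(Y(1))*(-110 + (-59 - 24)) = 4*(-110 + (-59 - 24)) = 4*(-110 - 83) = 4*(-193) = -772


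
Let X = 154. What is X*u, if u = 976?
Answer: 150304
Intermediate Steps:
X*u = 154*976 = 150304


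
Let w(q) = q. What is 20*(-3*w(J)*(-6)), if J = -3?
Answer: -1080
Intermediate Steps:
20*(-3*w(J)*(-6)) = 20*(-3*(-3)*(-6)) = 20*(9*(-6)) = 20*(-54) = -1080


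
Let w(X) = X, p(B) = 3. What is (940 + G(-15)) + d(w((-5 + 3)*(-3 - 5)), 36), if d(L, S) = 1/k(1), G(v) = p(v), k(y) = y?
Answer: 944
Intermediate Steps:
G(v) = 3
d(L, S) = 1 (d(L, S) = 1/1 = 1)
(940 + G(-15)) + d(w((-5 + 3)*(-3 - 5)), 36) = (940 + 3) + 1 = 943 + 1 = 944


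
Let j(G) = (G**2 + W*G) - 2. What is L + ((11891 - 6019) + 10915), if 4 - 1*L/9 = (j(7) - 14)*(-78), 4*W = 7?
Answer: 97177/2 ≈ 48589.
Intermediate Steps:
W = 7/4 (W = (1/4)*7 = 7/4 ≈ 1.7500)
j(G) = -2 + G**2 + 7*G/4 (j(G) = (G**2 + 7*G/4) - 2 = -2 + G**2 + 7*G/4)
L = 63603/2 (L = 36 - 9*((-2 + 7**2 + (7/4)*7) - 14)*(-78) = 36 - 9*((-2 + 49 + 49/4) - 14)*(-78) = 36 - 9*(237/4 - 14)*(-78) = 36 - 1629*(-78)/4 = 36 - 9*(-7059/2) = 36 + 63531/2 = 63603/2 ≈ 31802.)
L + ((11891 - 6019) + 10915) = 63603/2 + ((11891 - 6019) + 10915) = 63603/2 + (5872 + 10915) = 63603/2 + 16787 = 97177/2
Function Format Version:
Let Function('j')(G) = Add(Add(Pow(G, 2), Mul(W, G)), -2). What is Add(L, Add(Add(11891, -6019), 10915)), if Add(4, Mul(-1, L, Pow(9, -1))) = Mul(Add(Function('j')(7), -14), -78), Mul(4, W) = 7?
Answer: Rational(97177, 2) ≈ 48589.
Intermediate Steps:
W = Rational(7, 4) (W = Mul(Rational(1, 4), 7) = Rational(7, 4) ≈ 1.7500)
Function('j')(G) = Add(-2, Pow(G, 2), Mul(Rational(7, 4), G)) (Function('j')(G) = Add(Add(Pow(G, 2), Mul(Rational(7, 4), G)), -2) = Add(-2, Pow(G, 2), Mul(Rational(7, 4), G)))
L = Rational(63603, 2) (L = Add(36, Mul(-9, Mul(Add(Add(-2, Pow(7, 2), Mul(Rational(7, 4), 7)), -14), -78))) = Add(36, Mul(-9, Mul(Add(Add(-2, 49, Rational(49, 4)), -14), -78))) = Add(36, Mul(-9, Mul(Add(Rational(237, 4), -14), -78))) = Add(36, Mul(-9, Mul(Rational(181, 4), -78))) = Add(36, Mul(-9, Rational(-7059, 2))) = Add(36, Rational(63531, 2)) = Rational(63603, 2) ≈ 31802.)
Add(L, Add(Add(11891, -6019), 10915)) = Add(Rational(63603, 2), Add(Add(11891, -6019), 10915)) = Add(Rational(63603, 2), Add(5872, 10915)) = Add(Rational(63603, 2), 16787) = Rational(97177, 2)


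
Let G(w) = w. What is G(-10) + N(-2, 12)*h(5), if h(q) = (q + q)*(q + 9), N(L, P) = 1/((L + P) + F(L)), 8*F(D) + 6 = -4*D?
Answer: 150/41 ≈ 3.6585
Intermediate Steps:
F(D) = -3/4 - D/2 (F(D) = -3/4 + (-4*D)/8 = -3/4 - D/2)
N(L, P) = 1/(-3/4 + P + L/2) (N(L, P) = 1/((L + P) + (-3/4 - L/2)) = 1/(-3/4 + P + L/2))
h(q) = 2*q*(9 + q) (h(q) = (2*q)*(9 + q) = 2*q*(9 + q))
G(-10) + N(-2, 12)*h(5) = -10 + (4/(-3 + 2*(-2) + 4*12))*(2*5*(9 + 5)) = -10 + (4/(-3 - 4 + 48))*(2*5*14) = -10 + (4/41)*140 = -10 + 560/41 = 150/41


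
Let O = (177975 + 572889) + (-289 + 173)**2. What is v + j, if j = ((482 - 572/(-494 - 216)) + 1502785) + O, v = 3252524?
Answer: 1959639691/355 ≈ 5.5201e+6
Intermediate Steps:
O = 764320 (O = 750864 + (-116)**2 = 750864 + 13456 = 764320)
j = 804993671/355 (j = ((482 - 572/(-494 - 216)) + 1502785) + 764320 = ((482 - 572/(-710)) + 1502785) + 764320 = ((482 - 1/710*(-572)) + 1502785) + 764320 = ((482 + 286/355) + 1502785) + 764320 = (171396/355 + 1502785) + 764320 = 533660071/355 + 764320 = 804993671/355 ≈ 2.2676e+6)
v + j = 3252524 + 804993671/355 = 1959639691/355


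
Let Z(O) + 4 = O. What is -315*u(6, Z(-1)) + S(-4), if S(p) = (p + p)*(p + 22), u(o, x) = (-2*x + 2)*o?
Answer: -22824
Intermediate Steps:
Z(O) = -4 + O
u(o, x) = o*(2 - 2*x) (u(o, x) = (2 - 2*x)*o = o*(2 - 2*x))
S(p) = 2*p*(22 + p) (S(p) = (2*p)*(22 + p) = 2*p*(22 + p))
-315*u(6, Z(-1)) + S(-4) = -630*6*(1 - (-4 - 1)) + 2*(-4)*(22 - 4) = -630*6*(1 - 1*(-5)) + 2*(-4)*18 = -630*6*(1 + 5) - 144 = -630*6*6 - 144 = -315*72 - 144 = -22680 - 144 = -22824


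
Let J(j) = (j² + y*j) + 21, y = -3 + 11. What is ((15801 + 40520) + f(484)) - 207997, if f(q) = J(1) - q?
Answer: -152130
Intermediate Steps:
y = 8
J(j) = 21 + j² + 8*j (J(j) = (j² + 8*j) + 21 = 21 + j² + 8*j)
f(q) = 30 - q (f(q) = (21 + 1² + 8*1) - q = (21 + 1 + 8) - q = 30 - q)
((15801 + 40520) + f(484)) - 207997 = ((15801 + 40520) + (30 - 1*484)) - 207997 = (56321 + (30 - 484)) - 207997 = (56321 - 454) - 207997 = 55867 - 207997 = -152130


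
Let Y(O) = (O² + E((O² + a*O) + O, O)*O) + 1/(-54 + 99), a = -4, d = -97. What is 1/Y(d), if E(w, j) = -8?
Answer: 45/458326 ≈ 9.8183e-5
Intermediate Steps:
Y(O) = 1/45 + O² - 8*O (Y(O) = (O² - 8*O) + 1/(-54 + 99) = (O² - 8*O) + 1/45 = 1/45 + O² - 8*O)
1/Y(d) = 1/(1/45 + (-97)² - 8*(-97)) = 1/(1/45 + 9409 + 776) = 1/(458326/45) = 45/458326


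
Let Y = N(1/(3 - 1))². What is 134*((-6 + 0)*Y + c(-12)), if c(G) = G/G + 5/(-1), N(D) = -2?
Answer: -3752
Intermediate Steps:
Y = 4 (Y = (-2)² = 4)
c(G) = -4 (c(G) = 1 + 5*(-1) = 1 - 5 = -4)
134*((-6 + 0)*Y + c(-12)) = 134*((-6 + 0)*4 - 4) = 134*(-6*4 - 4) = 134*(-24 - 4) = 134*(-28) = -3752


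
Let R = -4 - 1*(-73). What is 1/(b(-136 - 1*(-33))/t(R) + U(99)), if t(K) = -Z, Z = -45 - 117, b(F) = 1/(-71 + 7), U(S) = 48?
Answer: 10368/497663 ≈ 0.020833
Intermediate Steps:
R = 69 (R = -4 + 73 = 69)
b(F) = -1/64 (b(F) = 1/(-64) = -1/64)
Z = -162
t(K) = 162 (t(K) = -1*(-162) = 162)
1/(b(-136 - 1*(-33))/t(R) + U(99)) = 1/(-1/64/162 + 48) = 1/(-1/64*1/162 + 48) = 1/(-1/10368 + 48) = 1/(497663/10368) = 10368/497663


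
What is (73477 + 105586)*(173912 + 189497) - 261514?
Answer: 65072844253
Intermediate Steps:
(73477 + 105586)*(173912 + 189497) - 261514 = 179063*363409 - 261514 = 65073105767 - 261514 = 65072844253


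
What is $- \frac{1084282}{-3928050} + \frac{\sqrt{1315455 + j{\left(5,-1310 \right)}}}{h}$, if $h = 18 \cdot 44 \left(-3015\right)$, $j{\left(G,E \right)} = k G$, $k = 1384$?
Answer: $\frac{542141}{1964025} - \frac{\sqrt{52895}}{477576} \approx 0.27555$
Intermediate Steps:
$j{\left(G,E \right)} = 1384 G$
$h = -2387880$ ($h = 792 \left(-3015\right) = -2387880$)
$- \frac{1084282}{-3928050} + \frac{\sqrt{1315455 + j{\left(5,-1310 \right)}}}{h} = - \frac{1084282}{-3928050} + \frac{\sqrt{1315455 + 1384 \cdot 5}}{-2387880} = \left(-1084282\right) \left(- \frac{1}{3928050}\right) + \sqrt{1315455 + 6920} \left(- \frac{1}{2387880}\right) = \frac{542141}{1964025} + \sqrt{1322375} \left(- \frac{1}{2387880}\right) = \frac{542141}{1964025} + 5 \sqrt{52895} \left(- \frac{1}{2387880}\right) = \frac{542141}{1964025} - \frac{\sqrt{52895}}{477576}$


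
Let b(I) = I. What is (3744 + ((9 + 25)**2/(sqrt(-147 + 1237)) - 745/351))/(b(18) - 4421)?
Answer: -1313399/1545453 - 34*sqrt(1090)/141155 ≈ -0.85780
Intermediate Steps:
(3744 + ((9 + 25)**2/(sqrt(-147 + 1237)) - 745/351))/(b(18) - 4421) = (3744 + ((9 + 25)**2/(sqrt(-147 + 1237)) - 745/351))/(18 - 4421) = (3744 + (34**2/(sqrt(1090)) - 745*1/351))/(-4403) = (3744 + (1156*(sqrt(1090)/1090) - 745/351))*(-1/4403) = (3744 + (578*sqrt(1090)/545 - 745/351))*(-1/4403) = (3744 + (-745/351 + 578*sqrt(1090)/545))*(-1/4403) = (1313399/351 + 578*sqrt(1090)/545)*(-1/4403) = -1313399/1545453 - 34*sqrt(1090)/141155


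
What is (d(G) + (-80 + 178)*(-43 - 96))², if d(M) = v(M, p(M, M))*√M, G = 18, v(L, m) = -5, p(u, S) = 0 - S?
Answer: 185559334 + 408660*√2 ≈ 1.8614e+8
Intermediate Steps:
p(u, S) = -S
d(M) = -5*√M
(d(G) + (-80 + 178)*(-43 - 96))² = (-15*√2 + (-80 + 178)*(-43 - 96))² = (-15*√2 + 98*(-139))² = (-15*√2 - 13622)² = (-13622 - 15*√2)²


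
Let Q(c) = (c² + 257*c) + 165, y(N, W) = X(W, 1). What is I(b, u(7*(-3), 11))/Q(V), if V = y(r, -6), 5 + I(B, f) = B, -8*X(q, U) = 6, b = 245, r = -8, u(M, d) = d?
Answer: -256/29 ≈ -8.8276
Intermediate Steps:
X(q, U) = -¾ (X(q, U) = -⅛*6 = -¾)
y(N, W) = -¾
I(B, f) = -5 + B
V = -¾ ≈ -0.75000
Q(c) = 165 + c² + 257*c
I(b, u(7*(-3), 11))/Q(V) = (-5 + 245)/(165 + (-¾)² + 257*(-¾)) = 240/(165 + 9/16 - 771/4) = 240/(-435/16) = 240*(-16/435) = -256/29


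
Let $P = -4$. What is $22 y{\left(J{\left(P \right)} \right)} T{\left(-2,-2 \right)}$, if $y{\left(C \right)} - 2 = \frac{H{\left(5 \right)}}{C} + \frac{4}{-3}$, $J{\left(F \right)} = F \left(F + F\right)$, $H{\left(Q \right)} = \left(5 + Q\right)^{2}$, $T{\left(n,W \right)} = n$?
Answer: $- \frac{1001}{6} \approx -166.83$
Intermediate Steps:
$J{\left(F \right)} = 2 F^{2}$ ($J{\left(F \right)} = F 2 F = 2 F^{2}$)
$y{\left(C \right)} = \frac{2}{3} + \frac{100}{C}$ ($y{\left(C \right)} = 2 + \left(\frac{\left(5 + 5\right)^{2}}{C} + \frac{4}{-3}\right) = 2 + \left(\frac{10^{2}}{C} + 4 \left(- \frac{1}{3}\right)\right) = 2 - \left(\frac{4}{3} - \frac{100}{C}\right) = \frac{2}{3} + \frac{100}{C}$)
$22 y{\left(J{\left(P \right)} \right)} T{\left(-2,-2 \right)} = 22 \left(\frac{2}{3} + \frac{100}{2 \left(-4\right)^{2}}\right) \left(-2\right) = 22 \left(\frac{2}{3} + \frac{100}{2 \cdot 16}\right) \left(-2\right) = 22 \left(\frac{2}{3} + \frac{100}{32}\right) \left(-2\right) = 22 \left(\frac{2}{3} + 100 \cdot \frac{1}{32}\right) \left(-2\right) = 22 \left(\frac{2}{3} + \frac{25}{8}\right) \left(-2\right) = 22 \cdot \frac{91}{24} \left(-2\right) = \frac{1001}{12} \left(-2\right) = - \frac{1001}{6}$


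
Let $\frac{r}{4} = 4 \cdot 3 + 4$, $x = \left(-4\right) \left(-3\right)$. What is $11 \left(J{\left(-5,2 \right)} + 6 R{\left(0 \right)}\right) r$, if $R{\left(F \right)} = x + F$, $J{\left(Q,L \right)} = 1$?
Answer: $51392$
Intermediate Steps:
$x = 12$
$R{\left(F \right)} = 12 + F$
$r = 64$ ($r = 4 \left(4 \cdot 3 + 4\right) = 4 \left(12 + 4\right) = 4 \cdot 16 = 64$)
$11 \left(J{\left(-5,2 \right)} + 6 R{\left(0 \right)}\right) r = 11 \left(1 + 6 \left(12 + 0\right)\right) 64 = 11 \left(1 + 6 \cdot 12\right) 64 = 11 \left(1 + 72\right) 64 = 11 \cdot 73 \cdot 64 = 803 \cdot 64 = 51392$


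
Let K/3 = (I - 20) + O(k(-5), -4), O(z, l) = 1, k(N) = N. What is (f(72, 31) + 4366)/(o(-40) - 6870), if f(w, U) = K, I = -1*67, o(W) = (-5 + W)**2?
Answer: -4108/4845 ≈ -0.84788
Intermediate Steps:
I = -67
K = -258 (K = 3*((-67 - 20) + 1) = 3*(-87 + 1) = 3*(-86) = -258)
f(w, U) = -258
(f(72, 31) + 4366)/(o(-40) - 6870) = (-258 + 4366)/((-5 - 40)**2 - 6870) = 4108/((-45)**2 - 6870) = 4108/(2025 - 6870) = 4108/(-4845) = 4108*(-1/4845) = -4108/4845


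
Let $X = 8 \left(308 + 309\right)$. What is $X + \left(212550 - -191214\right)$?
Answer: $408700$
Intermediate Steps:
$X = 4936$ ($X = 8 \cdot 617 = 4936$)
$X + \left(212550 - -191214\right) = 4936 + \left(212550 - -191214\right) = 4936 + \left(212550 + 191214\right) = 4936 + 403764 = 408700$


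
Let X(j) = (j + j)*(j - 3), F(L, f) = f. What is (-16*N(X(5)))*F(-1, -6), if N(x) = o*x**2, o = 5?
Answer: 192000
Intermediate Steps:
X(j) = 2*j*(-3 + j) (X(j) = (2*j)*(-3 + j) = 2*j*(-3 + j))
N(x) = 5*x**2
(-16*N(X(5)))*F(-1, -6) = -80*(2*5*(-3 + 5))**2*(-6) = -80*(2*5*2)**2*(-6) = -80*20**2*(-6) = -80*400*(-6) = -16*2000*(-6) = -32000*(-6) = 192000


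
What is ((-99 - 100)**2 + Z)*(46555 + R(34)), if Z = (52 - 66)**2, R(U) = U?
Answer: 1854102433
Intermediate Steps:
Z = 196 (Z = (-14)**2 = 196)
((-99 - 100)**2 + Z)*(46555 + R(34)) = ((-99 - 100)**2 + 196)*(46555 + 34) = ((-199)**2 + 196)*46589 = (39601 + 196)*46589 = 39797*46589 = 1854102433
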